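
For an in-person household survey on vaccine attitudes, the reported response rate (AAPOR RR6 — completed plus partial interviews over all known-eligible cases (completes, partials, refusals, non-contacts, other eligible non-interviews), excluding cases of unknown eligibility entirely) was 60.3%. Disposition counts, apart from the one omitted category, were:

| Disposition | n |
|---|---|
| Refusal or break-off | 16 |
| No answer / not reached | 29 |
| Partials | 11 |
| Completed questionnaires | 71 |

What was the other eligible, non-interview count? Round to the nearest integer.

9

Top → 71 + 11 = 82
RR6 = 82 / D = 0.603
D = 82 / 0.603 = 136.0
Rest of base = 127
other eligible, non-interview = 136.0 − 127 ≈ 9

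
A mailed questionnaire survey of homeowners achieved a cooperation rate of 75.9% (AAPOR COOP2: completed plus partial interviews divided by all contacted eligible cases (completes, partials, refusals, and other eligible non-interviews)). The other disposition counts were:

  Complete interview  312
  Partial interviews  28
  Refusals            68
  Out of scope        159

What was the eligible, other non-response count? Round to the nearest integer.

Numerator: 312 + 28 = 340
COOP2 = 340 / D = 0.759
D = 340 / 0.759 = 448.0
Remaining denominator categories sum to 408
eligible, other non-response = 448.0 − 408 ≈ 40

40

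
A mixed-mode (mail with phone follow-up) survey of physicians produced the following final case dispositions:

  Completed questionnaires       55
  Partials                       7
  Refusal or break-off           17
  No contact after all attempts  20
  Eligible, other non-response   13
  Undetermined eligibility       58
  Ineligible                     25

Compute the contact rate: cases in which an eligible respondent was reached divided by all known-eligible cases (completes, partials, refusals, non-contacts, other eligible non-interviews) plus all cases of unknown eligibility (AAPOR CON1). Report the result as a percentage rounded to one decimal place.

54.1%

Numerator: 55 + 7 + 17 + 13 = 92
Base: 55 + 7 + 17 + 20 + 13 + 58 = 170
CON1 = 92 / 170 = 0.5412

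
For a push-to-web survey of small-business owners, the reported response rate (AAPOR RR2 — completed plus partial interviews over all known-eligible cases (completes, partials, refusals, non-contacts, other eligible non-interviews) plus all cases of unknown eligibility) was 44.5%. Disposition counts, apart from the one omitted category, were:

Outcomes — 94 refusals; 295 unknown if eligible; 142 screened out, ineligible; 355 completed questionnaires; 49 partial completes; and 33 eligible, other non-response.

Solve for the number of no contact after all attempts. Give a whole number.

Numerator = 355 + 49 = 404
RR2 = 404 / D = 0.445
D = 404 / 0.445 = 907.9
Other denominator terms total 826
no contact after all attempts = 907.9 − 826 ≈ 82

82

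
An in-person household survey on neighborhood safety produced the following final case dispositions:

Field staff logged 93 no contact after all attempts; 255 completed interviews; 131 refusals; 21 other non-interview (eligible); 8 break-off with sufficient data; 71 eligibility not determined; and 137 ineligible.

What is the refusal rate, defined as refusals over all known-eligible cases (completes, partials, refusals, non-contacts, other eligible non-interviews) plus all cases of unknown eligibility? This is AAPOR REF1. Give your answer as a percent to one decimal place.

Numerator → 131
Denom → 255 + 8 + 131 + 93 + 21 + 71 = 579
REF1 = 131 / 579 = 0.2263

22.6%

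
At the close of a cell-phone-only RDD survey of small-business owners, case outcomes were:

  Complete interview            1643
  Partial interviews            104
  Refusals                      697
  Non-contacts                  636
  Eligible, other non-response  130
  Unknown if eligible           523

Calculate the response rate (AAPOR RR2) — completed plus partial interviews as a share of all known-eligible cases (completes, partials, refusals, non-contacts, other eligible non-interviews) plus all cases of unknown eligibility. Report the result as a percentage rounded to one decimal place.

Numerator: 1643 + 104 = 1747
Denominator: 1643 + 104 + 697 + 636 + 130 + 523 = 3733
RR2 = 1747 / 3733 = 0.4680

46.8%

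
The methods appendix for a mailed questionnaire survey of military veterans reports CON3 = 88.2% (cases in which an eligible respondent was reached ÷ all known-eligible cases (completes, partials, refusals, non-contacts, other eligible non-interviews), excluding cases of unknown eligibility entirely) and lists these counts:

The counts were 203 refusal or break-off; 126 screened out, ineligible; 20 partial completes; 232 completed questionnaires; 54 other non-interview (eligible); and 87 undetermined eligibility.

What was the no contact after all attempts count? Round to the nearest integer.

68

Num: 232 + 20 + 203 + 54 = 509
CON3 = 509 / D = 0.882
D = 509 / 0.882 = 577.1
Other denominator terms total 509
no contact after all attempts = 577.1 − 509 ≈ 68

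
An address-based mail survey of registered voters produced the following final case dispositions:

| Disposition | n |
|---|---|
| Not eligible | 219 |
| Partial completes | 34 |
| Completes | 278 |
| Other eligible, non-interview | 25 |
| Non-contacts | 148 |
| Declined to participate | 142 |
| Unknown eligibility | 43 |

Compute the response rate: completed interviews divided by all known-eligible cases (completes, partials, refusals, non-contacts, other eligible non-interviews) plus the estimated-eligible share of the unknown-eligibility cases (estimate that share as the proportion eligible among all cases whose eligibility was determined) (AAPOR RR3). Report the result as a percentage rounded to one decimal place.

Numerator → 278
Eligible (known) → 278 + 34 + 142 + 148 + 25 = 627
e = 627 / (627 + 219) = 627 / 846 = 0.7411
Eligible share of unknowns → 0.7411 × 43 = 31.87
Base → 627 + 31.87 = 658.87
RR3 = 278 / 658.87 = 0.4219

42.2%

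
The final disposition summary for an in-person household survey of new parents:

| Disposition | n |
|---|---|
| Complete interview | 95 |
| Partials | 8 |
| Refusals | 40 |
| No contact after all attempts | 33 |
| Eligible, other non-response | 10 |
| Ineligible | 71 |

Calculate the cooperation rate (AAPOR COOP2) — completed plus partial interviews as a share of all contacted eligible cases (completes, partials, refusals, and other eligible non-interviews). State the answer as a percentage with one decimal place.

Numerator → 95 + 8 = 103
Denominator → 95 + 8 + 40 + 10 = 153
COOP2 = 103 / 153 = 0.6732

67.3%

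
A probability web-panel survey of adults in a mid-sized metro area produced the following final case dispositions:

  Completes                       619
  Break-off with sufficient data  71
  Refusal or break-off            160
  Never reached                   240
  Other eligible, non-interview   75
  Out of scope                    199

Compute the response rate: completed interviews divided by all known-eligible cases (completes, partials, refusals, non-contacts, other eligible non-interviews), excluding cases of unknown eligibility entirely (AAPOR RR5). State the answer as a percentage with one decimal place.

Top: 619
Base: 619 + 71 + 160 + 240 + 75 = 1165
RR5 = 619 / 1165 = 0.5313

53.1%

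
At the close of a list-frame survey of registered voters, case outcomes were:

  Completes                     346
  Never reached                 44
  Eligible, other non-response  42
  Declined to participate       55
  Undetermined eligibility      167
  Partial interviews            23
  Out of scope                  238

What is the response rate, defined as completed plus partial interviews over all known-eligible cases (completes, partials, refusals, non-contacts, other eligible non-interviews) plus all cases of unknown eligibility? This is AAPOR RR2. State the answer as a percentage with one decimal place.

54.5%

Numerator: 346 + 23 = 369
Denominator: 346 + 23 + 55 + 44 + 42 + 167 = 677
RR2 = 369 / 677 = 0.5451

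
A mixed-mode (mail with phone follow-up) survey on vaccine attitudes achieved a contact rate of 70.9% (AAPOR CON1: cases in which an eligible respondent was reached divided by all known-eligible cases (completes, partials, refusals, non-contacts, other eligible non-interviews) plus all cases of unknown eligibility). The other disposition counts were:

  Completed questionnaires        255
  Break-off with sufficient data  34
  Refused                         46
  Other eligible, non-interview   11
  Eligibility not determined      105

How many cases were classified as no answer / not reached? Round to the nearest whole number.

Top = 255 + 34 + 46 + 11 = 346
CON1 = 346 / D = 0.709
D = 346 / 0.709 = 488.0
Rest of base = 451
no answer / not reached = 488.0 − 451 ≈ 37

37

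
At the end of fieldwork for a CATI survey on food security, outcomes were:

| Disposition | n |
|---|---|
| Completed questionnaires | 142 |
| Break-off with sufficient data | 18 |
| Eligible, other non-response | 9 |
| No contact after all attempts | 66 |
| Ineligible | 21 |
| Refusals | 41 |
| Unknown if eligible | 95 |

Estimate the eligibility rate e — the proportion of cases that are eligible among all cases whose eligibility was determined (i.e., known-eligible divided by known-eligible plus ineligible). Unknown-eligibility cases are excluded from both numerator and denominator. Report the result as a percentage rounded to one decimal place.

92.9%

Eligible (known) = 142 + 18 + 41 + 66 + 9 = 276
e = 276 / (276 + 21) = 276 / 297 = 0.9293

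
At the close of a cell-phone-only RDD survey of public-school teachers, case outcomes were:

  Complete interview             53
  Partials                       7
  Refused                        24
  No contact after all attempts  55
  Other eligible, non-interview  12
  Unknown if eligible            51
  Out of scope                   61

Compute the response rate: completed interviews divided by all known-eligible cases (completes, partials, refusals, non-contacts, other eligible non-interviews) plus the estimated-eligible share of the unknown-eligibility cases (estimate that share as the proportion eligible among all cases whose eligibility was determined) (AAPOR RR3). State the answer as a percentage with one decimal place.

Num → 53
Eligible (known) → 53 + 7 + 24 + 55 + 12 = 151
e = 151 / (151 + 61) = 151 / 212 = 0.7123
Eligible share of unknowns → 0.7123 × 51 = 36.33
Denom → 151 + 36.33 = 187.33
RR3 = 53 / 187.33 = 0.2829

28.3%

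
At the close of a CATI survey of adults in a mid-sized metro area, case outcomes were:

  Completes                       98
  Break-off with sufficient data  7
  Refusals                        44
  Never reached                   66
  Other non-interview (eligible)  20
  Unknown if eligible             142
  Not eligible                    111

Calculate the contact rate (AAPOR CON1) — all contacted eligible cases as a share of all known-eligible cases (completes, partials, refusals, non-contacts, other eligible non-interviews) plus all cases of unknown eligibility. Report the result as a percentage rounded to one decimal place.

44.8%

Numerator: 98 + 7 + 44 + 20 = 169
Base: 98 + 7 + 44 + 66 + 20 + 142 = 377
CON1 = 169 / 377 = 0.4483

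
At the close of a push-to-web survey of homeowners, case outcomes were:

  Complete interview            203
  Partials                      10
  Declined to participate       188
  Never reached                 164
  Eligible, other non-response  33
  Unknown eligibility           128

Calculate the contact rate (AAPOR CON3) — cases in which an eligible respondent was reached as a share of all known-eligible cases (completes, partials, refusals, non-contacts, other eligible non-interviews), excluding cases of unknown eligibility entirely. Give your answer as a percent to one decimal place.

Top = 203 + 10 + 188 + 33 = 434
Denom = 203 + 10 + 188 + 164 + 33 = 598
CON3 = 434 / 598 = 0.7258

72.6%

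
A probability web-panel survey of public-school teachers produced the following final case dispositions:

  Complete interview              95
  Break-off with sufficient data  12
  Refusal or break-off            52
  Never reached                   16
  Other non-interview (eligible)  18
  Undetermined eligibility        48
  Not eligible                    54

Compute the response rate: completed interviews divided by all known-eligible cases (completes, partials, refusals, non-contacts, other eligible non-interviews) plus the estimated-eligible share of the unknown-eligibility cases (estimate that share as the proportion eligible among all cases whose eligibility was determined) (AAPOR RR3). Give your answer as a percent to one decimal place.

41.2%

Num = 95
Known eligible = 95 + 12 + 52 + 16 + 18 = 193
e = 193 / (193 + 54) = 193 / 247 = 0.7814
e × U = 0.7814 × 48 = 37.51
Denominator = 193 + 37.51 = 230.51
RR3 = 95 / 230.51 = 0.4121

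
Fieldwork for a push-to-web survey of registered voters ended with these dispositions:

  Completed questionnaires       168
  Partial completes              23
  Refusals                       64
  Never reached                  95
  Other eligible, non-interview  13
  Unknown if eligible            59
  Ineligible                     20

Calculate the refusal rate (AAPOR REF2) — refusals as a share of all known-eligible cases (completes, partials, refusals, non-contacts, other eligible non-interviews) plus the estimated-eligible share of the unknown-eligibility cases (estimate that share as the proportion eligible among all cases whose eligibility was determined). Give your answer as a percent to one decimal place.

15.3%

Numerator = 64
Eligible (known) = 168 + 23 + 64 + 95 + 13 = 363
e = 363 / (363 + 20) = 363 / 383 = 0.9478
e × U = 0.9478 × 59 = 55.92
Base = 363 + 55.92 = 418.92
REF2 = 64 / 418.92 = 0.1528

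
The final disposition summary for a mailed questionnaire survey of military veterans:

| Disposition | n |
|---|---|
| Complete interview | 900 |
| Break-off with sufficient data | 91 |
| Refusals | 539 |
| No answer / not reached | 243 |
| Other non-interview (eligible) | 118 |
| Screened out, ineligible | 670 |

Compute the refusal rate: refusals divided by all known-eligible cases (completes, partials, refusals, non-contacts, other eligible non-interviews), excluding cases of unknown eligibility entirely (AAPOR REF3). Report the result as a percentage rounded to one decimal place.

28.5%

Top → 539
Denominator → 900 + 91 + 539 + 243 + 118 = 1891
REF3 = 539 / 1891 = 0.2850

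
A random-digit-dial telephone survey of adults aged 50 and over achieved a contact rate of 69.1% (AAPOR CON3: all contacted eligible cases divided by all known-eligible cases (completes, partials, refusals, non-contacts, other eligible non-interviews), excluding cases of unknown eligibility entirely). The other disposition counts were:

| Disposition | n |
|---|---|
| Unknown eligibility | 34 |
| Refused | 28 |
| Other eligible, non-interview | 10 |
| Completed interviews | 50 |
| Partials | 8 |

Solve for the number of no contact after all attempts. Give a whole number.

Numerator: 50 + 8 + 28 + 10 = 96
CON3 = 96 / D = 0.691
D = 96 / 0.691 = 138.9
Rest of base = 96
no contact after all attempts = 138.9 − 96 ≈ 43

43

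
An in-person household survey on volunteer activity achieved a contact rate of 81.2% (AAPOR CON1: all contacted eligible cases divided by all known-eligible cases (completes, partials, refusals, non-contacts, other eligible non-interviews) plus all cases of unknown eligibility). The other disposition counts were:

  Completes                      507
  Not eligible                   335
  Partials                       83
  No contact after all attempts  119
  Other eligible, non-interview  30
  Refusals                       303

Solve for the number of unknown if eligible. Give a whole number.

Num → 507 + 83 + 303 + 30 = 923
CON1 = 923 / D = 0.812
D = 923 / 0.812 = 1136.7
Other denominator terms total 1042
unknown if eligible = 1136.7 − 1042 ≈ 95

95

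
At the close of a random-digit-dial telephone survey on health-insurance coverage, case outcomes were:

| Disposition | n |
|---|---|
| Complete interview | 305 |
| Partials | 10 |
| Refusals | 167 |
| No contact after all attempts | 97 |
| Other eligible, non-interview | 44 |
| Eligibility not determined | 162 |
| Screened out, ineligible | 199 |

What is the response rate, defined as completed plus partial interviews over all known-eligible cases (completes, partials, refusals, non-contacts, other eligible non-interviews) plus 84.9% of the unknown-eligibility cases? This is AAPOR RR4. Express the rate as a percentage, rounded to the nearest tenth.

41.4%

Numerator → 305 + 10 = 315
Known eligible → 305 + 10 + 167 + 97 + 44 = 623
e × U → 0.8490 × 162 = 137.54
Base → 623 + 137.54 = 760.54
RR4 = 315 / 760.54 = 0.4142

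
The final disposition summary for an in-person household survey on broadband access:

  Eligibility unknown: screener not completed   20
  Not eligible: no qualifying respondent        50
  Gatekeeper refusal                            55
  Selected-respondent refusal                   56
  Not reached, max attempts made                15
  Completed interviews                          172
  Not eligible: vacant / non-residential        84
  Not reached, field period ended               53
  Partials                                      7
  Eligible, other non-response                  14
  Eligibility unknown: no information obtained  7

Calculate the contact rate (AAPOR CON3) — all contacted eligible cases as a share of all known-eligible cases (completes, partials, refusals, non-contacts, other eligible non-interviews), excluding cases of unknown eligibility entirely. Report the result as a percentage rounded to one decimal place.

Refusals = 55 + 56 = 111
No answer / not reached = 53 + 15 = 68
Unknown eligibility = 20 + 7 = 27
Not eligible = 50 + 84 = 134
Numerator = 172 + 7 + 111 + 14 = 304
Base = 172 + 7 + 111 + 68 + 14 = 372
CON3 = 304 / 372 = 0.8172

81.7%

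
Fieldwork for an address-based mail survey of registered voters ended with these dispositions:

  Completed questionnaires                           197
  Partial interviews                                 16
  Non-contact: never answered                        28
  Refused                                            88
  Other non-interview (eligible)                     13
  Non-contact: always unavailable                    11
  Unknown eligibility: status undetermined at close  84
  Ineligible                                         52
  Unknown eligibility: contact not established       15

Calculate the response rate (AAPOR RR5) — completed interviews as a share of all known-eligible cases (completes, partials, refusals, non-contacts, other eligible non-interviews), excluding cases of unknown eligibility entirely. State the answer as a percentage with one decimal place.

55.8%

Non-contacts = 28 + 11 = 39
Eligibility not determined = 15 + 84 = 99
Top: 197
Denominator: 197 + 16 + 88 + 39 + 13 = 353
RR5 = 197 / 353 = 0.5581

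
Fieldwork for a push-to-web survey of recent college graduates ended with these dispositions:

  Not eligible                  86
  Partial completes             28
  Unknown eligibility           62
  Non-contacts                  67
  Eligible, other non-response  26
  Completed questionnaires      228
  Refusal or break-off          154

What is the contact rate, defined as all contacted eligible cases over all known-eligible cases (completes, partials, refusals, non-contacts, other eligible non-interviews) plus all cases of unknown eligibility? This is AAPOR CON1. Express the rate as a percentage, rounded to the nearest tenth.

77.2%

Numerator → 228 + 28 + 154 + 26 = 436
Base → 228 + 28 + 154 + 67 + 26 + 62 = 565
CON1 = 436 / 565 = 0.7717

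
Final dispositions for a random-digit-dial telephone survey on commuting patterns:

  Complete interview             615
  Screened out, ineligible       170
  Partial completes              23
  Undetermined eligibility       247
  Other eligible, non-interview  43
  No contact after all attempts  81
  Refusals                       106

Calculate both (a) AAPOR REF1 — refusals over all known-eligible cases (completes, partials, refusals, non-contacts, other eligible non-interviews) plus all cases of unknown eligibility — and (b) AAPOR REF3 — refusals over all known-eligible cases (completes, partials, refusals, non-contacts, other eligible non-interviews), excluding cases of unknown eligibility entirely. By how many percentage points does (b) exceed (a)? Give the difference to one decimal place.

2.7

Top → 106
Base → 615 + 23 + 106 + 81 + 43 + 247 = 1115
REF1 = 106 / 1115 = 0.0951
Base → 615 + 23 + 106 + 81 + 43 = 868
REF3 = 106 / 868 = 0.1221
Difference = 12.21 − 9.51 = 2.70 percentage points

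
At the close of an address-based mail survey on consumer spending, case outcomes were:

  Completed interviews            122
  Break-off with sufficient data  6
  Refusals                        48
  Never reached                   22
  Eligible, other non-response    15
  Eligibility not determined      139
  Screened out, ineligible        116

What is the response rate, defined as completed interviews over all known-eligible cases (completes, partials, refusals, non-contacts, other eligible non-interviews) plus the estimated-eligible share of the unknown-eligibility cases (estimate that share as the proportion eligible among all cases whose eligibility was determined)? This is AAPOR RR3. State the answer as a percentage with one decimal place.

Top = 122
Known eligible = 122 + 6 + 48 + 22 + 15 = 213
e = 213 / (213 + 116) = 213 / 329 = 0.6474
Estimated eligible among unknowns = 0.6474 × 139 = 89.99
Denom = 213 + 89.99 = 302.99
RR3 = 122 / 302.99 = 0.4027

40.3%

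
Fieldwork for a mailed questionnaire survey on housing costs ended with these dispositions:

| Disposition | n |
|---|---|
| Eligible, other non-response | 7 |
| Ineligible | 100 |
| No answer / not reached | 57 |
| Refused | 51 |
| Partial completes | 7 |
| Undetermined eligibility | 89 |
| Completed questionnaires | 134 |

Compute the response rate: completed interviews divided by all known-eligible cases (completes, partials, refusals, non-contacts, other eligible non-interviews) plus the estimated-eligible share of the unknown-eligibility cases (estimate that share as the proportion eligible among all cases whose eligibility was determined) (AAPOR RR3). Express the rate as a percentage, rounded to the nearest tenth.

Numerator: 134
Known eligible: 134 + 7 + 51 + 57 + 7 = 256
e = 256 / (256 + 100) = 256 / 356 = 0.7191
Estimated eligible among unknowns: 0.7191 × 89 = 64.00
Denom: 256 + 64.00 = 320.00
RR3 = 134 / 320.00 = 0.4188

41.9%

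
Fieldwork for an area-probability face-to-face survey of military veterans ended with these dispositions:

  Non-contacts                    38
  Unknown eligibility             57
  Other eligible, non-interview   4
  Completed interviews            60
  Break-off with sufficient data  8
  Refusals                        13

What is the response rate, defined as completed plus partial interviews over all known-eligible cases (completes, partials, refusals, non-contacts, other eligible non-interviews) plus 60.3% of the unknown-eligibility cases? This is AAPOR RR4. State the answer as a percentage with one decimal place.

43.2%

Num → 60 + 8 = 68
Known eligible → 60 + 8 + 13 + 38 + 4 = 123
e × U → 0.6030 × 57 = 34.37
Denom → 123 + 34.37 = 157.37
RR4 = 68 / 157.37 = 0.4321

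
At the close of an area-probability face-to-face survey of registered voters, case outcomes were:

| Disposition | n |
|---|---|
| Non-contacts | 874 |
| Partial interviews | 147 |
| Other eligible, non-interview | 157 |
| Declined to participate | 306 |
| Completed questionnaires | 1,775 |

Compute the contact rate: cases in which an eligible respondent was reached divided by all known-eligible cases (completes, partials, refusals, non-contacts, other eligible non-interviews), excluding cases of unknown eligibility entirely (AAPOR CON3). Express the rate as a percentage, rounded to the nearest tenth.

Top → 1775 + 147 + 306 + 157 = 2385
Denom → 1775 + 147 + 306 + 874 + 157 = 3259
CON3 = 2385 / 3259 = 0.7318

73.2%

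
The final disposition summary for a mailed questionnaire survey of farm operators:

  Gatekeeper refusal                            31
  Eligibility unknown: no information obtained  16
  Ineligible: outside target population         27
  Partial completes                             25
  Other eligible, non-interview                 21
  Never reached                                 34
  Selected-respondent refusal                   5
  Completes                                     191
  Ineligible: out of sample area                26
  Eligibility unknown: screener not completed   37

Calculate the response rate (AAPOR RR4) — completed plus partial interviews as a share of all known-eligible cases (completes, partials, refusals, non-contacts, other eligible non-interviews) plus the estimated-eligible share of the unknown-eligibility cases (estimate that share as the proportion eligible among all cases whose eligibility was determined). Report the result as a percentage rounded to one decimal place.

61.3%

Refusals = 31 + 5 = 36
Unknown eligibility = 37 + 16 = 53
Ineligible = 27 + 26 = 53
Top = 191 + 25 = 216
Eligible (known) = 191 + 25 + 36 + 34 + 21 = 307
e = 307 / (307 + 53) = 307 / 360 = 0.8528
e × U = 0.8528 × 53 = 45.20
Denom = 307 + 45.20 = 352.20
RR4 = 216 / 352.20 = 0.6133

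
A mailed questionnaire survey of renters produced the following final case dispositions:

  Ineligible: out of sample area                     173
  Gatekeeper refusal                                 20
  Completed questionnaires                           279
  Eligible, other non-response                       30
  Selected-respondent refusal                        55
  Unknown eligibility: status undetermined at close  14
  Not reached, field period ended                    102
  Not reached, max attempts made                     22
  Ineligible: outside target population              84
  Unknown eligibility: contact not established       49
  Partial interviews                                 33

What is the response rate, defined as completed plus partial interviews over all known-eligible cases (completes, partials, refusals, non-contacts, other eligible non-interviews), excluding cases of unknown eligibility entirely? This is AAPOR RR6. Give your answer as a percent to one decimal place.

Declined to participate = 20 + 55 = 75
No answer / not reached = 102 + 22 = 124
Undetermined eligibility = 49 + 14 = 63
Out of scope = 84 + 173 = 257
Top: 279 + 33 = 312
Base: 279 + 33 + 75 + 124 + 30 = 541
RR6 = 312 / 541 = 0.5767

57.7%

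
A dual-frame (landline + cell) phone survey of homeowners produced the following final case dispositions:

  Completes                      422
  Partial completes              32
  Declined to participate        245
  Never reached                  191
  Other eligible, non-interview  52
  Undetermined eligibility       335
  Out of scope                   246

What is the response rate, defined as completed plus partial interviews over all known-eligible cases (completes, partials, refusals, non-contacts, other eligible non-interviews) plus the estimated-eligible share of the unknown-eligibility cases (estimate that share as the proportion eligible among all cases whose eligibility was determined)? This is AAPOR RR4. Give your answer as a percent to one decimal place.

37.6%

Numerator → 422 + 32 = 454
Determined eligible → 422 + 32 + 245 + 191 + 52 = 942
e = 942 / (942 + 246) = 942 / 1188 = 0.7929
e × U → 0.7929 × 335 = 265.62
Denominator → 942 + 265.62 = 1207.62
RR4 = 454 / 1207.62 = 0.3759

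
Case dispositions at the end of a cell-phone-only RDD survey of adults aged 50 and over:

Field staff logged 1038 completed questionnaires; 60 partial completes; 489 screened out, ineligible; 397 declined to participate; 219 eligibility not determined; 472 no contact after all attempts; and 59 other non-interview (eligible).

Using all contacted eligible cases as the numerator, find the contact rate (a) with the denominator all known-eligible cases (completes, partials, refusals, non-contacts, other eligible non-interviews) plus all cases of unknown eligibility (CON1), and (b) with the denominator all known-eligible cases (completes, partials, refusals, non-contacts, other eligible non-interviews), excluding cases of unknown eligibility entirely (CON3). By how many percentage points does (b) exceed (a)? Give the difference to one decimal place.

7.5

Numerator = 1038 + 60 + 397 + 59 = 1554
Denominator = 1038 + 60 + 397 + 472 + 59 + 219 = 2245
CON1 = 1554 / 2245 = 0.6922
Denominator = 1038 + 60 + 397 + 472 + 59 = 2026
CON3 = 1554 / 2026 = 0.7670
Difference = 76.70 − 69.22 = 7.48 percentage points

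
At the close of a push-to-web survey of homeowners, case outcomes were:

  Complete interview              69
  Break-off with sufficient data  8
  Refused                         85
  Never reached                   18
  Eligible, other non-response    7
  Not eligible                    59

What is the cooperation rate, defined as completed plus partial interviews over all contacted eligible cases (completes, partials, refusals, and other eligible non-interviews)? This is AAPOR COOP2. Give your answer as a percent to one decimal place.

Num = 69 + 8 = 77
Denominator = 69 + 8 + 85 + 7 = 169
COOP2 = 77 / 169 = 0.4556

45.6%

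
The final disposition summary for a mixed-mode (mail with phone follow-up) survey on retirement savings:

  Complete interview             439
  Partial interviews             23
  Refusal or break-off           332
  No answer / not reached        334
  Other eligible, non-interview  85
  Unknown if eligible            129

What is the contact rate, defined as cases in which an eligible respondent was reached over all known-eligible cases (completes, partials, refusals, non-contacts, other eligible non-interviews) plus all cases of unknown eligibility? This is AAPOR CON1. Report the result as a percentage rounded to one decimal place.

65.5%

Numerator = 439 + 23 + 332 + 85 = 879
Base = 439 + 23 + 332 + 334 + 85 + 129 = 1342
CON1 = 879 / 1342 = 0.6550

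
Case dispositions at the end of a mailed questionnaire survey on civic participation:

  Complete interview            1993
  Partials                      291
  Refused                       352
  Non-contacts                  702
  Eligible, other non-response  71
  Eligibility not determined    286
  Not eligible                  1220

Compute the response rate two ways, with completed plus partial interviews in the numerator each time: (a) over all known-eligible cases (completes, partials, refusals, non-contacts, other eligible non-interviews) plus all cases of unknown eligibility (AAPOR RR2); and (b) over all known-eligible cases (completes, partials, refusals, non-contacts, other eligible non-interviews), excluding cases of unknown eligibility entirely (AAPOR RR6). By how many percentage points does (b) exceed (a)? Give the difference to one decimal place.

Num → 1993 + 291 = 2284
Denominator → 1993 + 291 + 352 + 702 + 71 + 286 = 3695
RR2 = 2284 / 3695 = 0.6181
Denominator → 1993 + 291 + 352 + 702 + 71 = 3409
RR6 = 2284 / 3409 = 0.6700
Difference = 67.00 − 61.81 = 5.19 percentage points

5.2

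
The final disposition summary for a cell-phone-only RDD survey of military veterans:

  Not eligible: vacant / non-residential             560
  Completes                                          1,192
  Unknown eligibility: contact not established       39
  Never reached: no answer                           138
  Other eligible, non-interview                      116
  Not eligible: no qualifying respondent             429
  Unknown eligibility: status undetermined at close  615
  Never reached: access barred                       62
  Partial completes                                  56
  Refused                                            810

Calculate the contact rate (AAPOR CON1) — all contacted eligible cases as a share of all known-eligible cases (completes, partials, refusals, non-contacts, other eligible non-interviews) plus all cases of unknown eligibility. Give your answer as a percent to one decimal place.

Never reached = 138 + 62 = 200
Unknown if eligible = 39 + 615 = 654
Ineligible = 429 + 560 = 989
Num → 1192 + 56 + 810 + 116 = 2174
Base → 1192 + 56 + 810 + 200 + 116 + 654 = 3028
CON1 = 2174 / 3028 = 0.7180

71.8%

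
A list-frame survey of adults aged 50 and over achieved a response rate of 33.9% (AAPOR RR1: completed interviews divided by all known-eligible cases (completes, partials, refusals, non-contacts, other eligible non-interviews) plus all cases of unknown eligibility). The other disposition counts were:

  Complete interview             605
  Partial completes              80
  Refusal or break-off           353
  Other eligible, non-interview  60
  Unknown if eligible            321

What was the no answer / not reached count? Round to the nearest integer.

366

RR1 = 605 / D = 0.339
D = 605 / 0.339 = 1784.7
Remaining denominator categories sum to 1419
no answer / not reached = 1784.7 − 1419 ≈ 366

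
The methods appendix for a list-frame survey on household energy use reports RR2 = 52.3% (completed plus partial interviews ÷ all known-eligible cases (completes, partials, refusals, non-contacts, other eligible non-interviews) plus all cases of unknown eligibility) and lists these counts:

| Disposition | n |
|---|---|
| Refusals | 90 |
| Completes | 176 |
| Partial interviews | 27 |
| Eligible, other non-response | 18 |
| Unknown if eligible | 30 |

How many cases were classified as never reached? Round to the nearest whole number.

Numerator → 176 + 27 = 203
RR2 = 203 / D = 0.523
D = 203 / 0.523 = 388.1
Rest of base = 341
never reached = 388.1 − 341 ≈ 47

47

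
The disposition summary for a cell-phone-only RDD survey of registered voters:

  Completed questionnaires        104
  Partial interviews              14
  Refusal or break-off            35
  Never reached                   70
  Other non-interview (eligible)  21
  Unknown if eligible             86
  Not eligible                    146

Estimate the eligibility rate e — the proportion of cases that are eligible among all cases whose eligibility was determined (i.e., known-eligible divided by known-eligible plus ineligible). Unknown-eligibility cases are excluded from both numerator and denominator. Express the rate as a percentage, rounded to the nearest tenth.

Determined eligible: 104 + 14 + 35 + 70 + 21 = 244
e = 244 / (244 + 146) = 244 / 390 = 0.6256

62.6%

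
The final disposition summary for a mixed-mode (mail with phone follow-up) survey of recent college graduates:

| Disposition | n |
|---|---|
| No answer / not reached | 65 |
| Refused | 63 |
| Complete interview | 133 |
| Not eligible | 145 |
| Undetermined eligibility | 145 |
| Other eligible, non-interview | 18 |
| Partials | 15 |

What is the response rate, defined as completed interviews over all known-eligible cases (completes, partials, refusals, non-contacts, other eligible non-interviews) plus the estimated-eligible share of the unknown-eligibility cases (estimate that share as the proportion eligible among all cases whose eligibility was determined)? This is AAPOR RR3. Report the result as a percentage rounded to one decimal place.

34.0%

Top → 133
Determined eligible → 133 + 15 + 63 + 65 + 18 = 294
e = 294 / (294 + 145) = 294 / 439 = 0.6697
e × U → 0.6697 × 145 = 97.11
Denominator → 294 + 97.11 = 391.11
RR3 = 133 / 391.11 = 0.3401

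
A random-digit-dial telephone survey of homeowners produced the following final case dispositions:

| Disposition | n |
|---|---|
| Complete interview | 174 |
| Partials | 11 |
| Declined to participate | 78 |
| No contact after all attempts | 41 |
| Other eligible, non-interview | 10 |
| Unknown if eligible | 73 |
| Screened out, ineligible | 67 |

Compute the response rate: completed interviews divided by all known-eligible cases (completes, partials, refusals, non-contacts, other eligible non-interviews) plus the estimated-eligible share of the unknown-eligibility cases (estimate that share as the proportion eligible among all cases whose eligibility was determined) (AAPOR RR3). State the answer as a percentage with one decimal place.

46.5%

Num = 174
Eligible (known) = 174 + 11 + 78 + 41 + 10 = 314
e = 314 / (314 + 67) = 314 / 381 = 0.8241
Eligible share of unknowns = 0.8241 × 73 = 60.16
Base = 314 + 60.16 = 374.16
RR3 = 174 / 374.16 = 0.4650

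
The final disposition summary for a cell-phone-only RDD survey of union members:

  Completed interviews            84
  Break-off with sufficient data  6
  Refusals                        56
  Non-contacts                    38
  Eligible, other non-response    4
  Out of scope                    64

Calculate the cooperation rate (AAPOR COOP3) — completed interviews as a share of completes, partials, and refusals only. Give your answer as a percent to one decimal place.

57.5%

Num = 84
Base = 84 + 6 + 56 = 146
COOP3 = 84 / 146 = 0.5753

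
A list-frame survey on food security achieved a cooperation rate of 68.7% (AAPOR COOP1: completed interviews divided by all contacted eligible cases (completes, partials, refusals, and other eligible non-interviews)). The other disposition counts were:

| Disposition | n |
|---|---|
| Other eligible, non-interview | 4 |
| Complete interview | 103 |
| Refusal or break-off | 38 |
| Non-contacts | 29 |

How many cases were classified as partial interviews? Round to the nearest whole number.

5

COOP1 = 103 / D = 0.687
D = 103 / 0.687 = 149.9
Other denominator terms total 145
partial interviews = 149.9 − 145 ≈ 5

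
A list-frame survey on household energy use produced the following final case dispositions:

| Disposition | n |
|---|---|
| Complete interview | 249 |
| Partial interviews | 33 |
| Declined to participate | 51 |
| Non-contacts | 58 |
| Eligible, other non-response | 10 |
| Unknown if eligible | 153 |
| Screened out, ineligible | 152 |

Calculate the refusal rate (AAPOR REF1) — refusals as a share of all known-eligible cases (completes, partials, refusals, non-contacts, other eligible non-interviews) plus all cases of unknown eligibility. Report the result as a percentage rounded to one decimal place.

9.2%

Top: 51
Denom: 249 + 33 + 51 + 58 + 10 + 153 = 554
REF1 = 51 / 554 = 0.0921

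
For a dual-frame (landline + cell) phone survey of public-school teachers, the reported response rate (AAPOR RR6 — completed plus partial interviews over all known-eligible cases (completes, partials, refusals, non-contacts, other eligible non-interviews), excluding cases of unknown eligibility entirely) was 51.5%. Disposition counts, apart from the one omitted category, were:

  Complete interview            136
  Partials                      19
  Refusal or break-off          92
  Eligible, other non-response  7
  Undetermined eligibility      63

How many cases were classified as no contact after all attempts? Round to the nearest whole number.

47

Numerator → 136 + 19 = 155
RR6 = 155 / D = 0.515
D = 155 / 0.515 = 301.0
Remaining denominator categories sum to 254
no contact after all attempts = 301.0 − 254 ≈ 47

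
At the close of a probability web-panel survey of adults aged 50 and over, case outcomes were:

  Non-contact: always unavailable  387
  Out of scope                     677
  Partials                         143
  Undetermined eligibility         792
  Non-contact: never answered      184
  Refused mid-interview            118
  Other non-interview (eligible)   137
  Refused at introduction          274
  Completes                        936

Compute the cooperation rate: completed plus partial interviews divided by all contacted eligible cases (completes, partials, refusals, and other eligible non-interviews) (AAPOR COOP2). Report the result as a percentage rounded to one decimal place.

67.1%

Refusal or break-off = 274 + 118 = 392
Never reached = 184 + 387 = 571
Top → 936 + 143 = 1079
Denominator → 936 + 143 + 392 + 137 = 1608
COOP2 = 1079 / 1608 = 0.6710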